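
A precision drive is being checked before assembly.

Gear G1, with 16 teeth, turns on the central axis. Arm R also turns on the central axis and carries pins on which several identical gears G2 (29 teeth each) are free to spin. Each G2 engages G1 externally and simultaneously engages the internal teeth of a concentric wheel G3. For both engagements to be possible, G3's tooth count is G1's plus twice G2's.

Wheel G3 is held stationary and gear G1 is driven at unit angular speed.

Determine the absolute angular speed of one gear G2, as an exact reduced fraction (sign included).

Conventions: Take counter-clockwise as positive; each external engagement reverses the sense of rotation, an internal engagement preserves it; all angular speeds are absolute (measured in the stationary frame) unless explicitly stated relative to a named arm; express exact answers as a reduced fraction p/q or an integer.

-8/29

recognized (axles ride arm R): planetary set, 16/29/74 teeth
ring teeth: 16 + 2·29 = 74
16(ω_sun−ω_arm) = −74(ω_ring−ω_arm),  ω_ring = 0, ω_sun = 1
16(1−ω_arm) = −74(0−ω_arm)  ⇒  90·ω_arm = 16  ⇒  ω_arm = 8/45
sun–planet mesh: 16·(1−8/45) = −29·(ω_p−ω_arm)  ⇒  ω_p−ω_arm = -592/1305
ω_p = 8/45 − 592/1305 = -8/29
exact speed ratio = -8/29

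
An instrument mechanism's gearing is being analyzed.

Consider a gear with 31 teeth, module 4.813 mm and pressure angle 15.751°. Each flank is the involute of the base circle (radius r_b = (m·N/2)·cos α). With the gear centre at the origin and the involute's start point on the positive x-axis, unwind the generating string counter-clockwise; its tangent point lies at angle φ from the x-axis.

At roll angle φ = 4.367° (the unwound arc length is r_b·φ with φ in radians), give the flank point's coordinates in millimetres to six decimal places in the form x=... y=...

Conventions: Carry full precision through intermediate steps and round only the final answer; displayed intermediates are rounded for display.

class = single-mesh tooth geometry [base-circle involute, m = 4.813, 31T]
pitch radius r_p = m·N/2 = 4.813·31/2 = 74.601500
base radius r_b = r_p·cos α = 74.601500·cos 15.751° = 71.800251
roll angle φ = 4.367° = 0.07621853 rad
x = r_b·(cos φ + φ·sin φ) = 72.008501
y = r_b·(sin φ − φ·cos φ) = 0.010591

x=72.008501 y=0.010591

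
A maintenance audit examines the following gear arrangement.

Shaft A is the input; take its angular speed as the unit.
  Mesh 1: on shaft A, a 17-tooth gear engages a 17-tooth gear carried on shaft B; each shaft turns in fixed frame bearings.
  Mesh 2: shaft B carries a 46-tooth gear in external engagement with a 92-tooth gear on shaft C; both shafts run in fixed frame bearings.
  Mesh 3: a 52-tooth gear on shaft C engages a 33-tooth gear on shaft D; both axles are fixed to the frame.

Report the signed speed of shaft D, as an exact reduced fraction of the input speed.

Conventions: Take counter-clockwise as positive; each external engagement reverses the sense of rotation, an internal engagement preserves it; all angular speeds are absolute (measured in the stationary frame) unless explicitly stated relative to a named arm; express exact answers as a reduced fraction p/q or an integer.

-26/33

3-mesh fixed-axis compound train (all bearings frame-fixed)
mesh 1 [17T→17T]: |ω|/ω_in = 1×17/17 = 1, sense flips to −
mesh 2 [46T→92T]: |ω|/ω_in = 1×46/92 = 1/2, sense flips to +
mesh 3 [52T→33T]: |ω|/ω_in = (1/2)×52/33 = 26/33, sense flips to −
signed output speed (× input speed) = -26/33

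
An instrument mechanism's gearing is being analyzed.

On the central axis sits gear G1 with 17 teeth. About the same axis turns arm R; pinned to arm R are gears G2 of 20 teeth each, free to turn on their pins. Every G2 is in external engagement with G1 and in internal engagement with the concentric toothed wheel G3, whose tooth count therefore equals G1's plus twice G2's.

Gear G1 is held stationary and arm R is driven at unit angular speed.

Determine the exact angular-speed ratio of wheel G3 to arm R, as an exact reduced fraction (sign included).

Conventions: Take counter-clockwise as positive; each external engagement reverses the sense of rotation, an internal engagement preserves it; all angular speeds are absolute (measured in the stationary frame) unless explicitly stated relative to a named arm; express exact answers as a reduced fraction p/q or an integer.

74/57

topology: planetary set — G1 17T / G2 20T / G3 57T, arm = carrier (Willis)
ring teeth: 17 + 2·20 = 57
17(ω_sun−ω_arm) = −57(ω_ring−ω_arm),  ω_sun = 0, ω_arm = 1
ω_ring = 1 − (17/57)(0−1) = 74/57
ω_out/ω_in = 74/57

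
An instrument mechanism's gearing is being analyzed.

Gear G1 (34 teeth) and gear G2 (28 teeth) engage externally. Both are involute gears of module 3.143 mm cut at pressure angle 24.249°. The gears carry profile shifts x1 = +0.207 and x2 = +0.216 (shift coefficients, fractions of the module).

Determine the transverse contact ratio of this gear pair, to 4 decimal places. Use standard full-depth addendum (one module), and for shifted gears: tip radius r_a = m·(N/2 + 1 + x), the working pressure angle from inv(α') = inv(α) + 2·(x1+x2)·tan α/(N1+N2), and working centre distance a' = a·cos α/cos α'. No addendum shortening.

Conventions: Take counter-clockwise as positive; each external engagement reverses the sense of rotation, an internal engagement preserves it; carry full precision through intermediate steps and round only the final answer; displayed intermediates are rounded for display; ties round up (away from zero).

1.4432

recognized (one external pair, fixed centres): single-mesh tooth geometry, m = 3.143, N1 = 34, N2 = 28
base radii: r_b1 = 48.716741, r_b2 = 40.119669
tip radii: r_a1 = 57.224601, r_a2 = 47.823888
inv(α') = inv(24.249°) + 2·(+0.207+0.216)·tan α/(34+28) = 0.03336768  ⇒  α' = 25.85960°
a' = a·cos α / cos α' = 97.4330·cos 24.249°/cos 25.85960° = 98.721870
action lengths: √(r_a1²−r_b1²) = 30.022227, √(r_a2²−r_b2²) = 26.029530
base pitch p_b = π·m·cos α = 9.002833
CR = (30.022227 + 26.029530 − 98.721870·sin 25.85960°)/9.002833 = 1.443157
contact ratio ≈ 1.4432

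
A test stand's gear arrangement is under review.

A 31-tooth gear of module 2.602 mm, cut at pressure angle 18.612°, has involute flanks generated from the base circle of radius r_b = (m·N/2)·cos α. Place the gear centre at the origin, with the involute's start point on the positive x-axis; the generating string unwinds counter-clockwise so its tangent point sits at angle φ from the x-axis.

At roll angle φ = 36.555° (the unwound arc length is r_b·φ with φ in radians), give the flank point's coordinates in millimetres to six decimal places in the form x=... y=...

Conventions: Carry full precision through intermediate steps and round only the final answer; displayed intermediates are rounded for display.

topology: single-mesh involute geometry — m = 2.602, N = 31
pitch radius r_p = m·N/2 = 2.602·31/2 = 40.331000
base radius r_b = r_p·cos α = 40.331000·cos 18.612° = 38.221753
roll angle φ = 36.555° = 0.63800511 rad
x = r_b·(cos φ + φ·sin φ) = 45.226944
y = r_b·(sin φ − φ·cos φ) = 3.175995

x=45.226944 y=3.175995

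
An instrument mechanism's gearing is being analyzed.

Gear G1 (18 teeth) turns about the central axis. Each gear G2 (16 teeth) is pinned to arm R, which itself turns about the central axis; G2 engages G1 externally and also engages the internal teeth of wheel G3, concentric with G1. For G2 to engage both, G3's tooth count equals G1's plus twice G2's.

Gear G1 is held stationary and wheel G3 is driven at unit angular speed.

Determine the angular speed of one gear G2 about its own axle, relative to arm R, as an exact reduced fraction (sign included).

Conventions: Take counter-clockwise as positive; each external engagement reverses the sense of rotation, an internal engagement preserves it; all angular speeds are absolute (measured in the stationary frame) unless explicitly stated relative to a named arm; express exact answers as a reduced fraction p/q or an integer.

topology: planetary set — G1 18T / G2 16T / G3 50T, arm = carrier (Willis)
ring teeth: 18 + 2·16 = 50
18(ω_sun−ω_arm) = −50(ω_ring−ω_arm),  ω_sun = 0, ω_ring = 1
18(0−ω_arm) = −50(1−ω_arm)  ⇒  68·ω_arm = 50  ⇒  ω_arm = 25/34
sun–planet mesh: 18·(0−25/34) = −16·(ω_p−ω_arm)  ⇒  ω_p−ω_arm = 225/272
exact speed ratio = 225/272

225/272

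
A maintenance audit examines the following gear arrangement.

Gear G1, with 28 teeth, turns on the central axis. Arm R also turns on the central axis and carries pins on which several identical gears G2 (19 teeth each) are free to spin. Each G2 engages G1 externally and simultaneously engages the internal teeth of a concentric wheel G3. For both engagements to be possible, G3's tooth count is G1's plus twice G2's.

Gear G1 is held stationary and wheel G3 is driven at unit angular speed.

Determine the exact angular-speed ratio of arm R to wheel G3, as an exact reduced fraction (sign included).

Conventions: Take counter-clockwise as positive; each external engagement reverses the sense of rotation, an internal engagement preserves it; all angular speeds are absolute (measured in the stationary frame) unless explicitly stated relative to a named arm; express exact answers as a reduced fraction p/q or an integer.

topology: planetary set — G1 28T / G2 19T / G3 66T, arm = carrier (Willis)
ring teeth: 28 + 2·19 = 66
28(ω_sun−ω_arm) = −66(ω_ring−ω_arm),  ω_sun = 0, ω_ring = 1
28(0−ω_arm) = −66(1−ω_arm)  ⇒  94·ω_arm = 66  ⇒  ω_arm = 33/47
ω_out/ω_in = 33/47

33/47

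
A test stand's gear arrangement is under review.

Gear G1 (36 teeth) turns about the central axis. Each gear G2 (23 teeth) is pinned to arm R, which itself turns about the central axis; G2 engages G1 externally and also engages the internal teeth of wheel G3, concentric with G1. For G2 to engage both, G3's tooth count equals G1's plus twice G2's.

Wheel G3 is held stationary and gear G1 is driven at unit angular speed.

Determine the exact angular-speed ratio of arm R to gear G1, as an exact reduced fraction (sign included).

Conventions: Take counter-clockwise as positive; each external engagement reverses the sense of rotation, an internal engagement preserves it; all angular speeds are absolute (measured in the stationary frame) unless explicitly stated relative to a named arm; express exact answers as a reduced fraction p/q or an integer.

18/59

class = planetary set [G3 = 36+2·23 = 82; Willis about the carrier]
ring teeth: 36 + 2·23 = 82
36(ω_sun−ω_arm) = −82(ω_ring−ω_arm),  ω_ring = 0, ω_sun = 1
36(1−ω_arm) = −82(0−ω_arm)  ⇒  118·ω_arm = 36  ⇒  ω_arm = 18/59
ω_out/ω_in = 18/59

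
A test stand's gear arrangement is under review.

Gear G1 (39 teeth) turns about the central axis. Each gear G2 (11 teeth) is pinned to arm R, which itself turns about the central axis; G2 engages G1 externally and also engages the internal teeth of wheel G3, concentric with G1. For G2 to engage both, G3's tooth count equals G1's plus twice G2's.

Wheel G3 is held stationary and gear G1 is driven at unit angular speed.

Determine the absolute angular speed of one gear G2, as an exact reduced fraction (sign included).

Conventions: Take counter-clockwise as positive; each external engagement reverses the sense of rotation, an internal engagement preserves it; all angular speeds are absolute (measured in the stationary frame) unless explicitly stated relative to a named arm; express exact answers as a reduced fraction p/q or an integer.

-39/22

planetary set (39T centre, 11T on arm, 61T internal) — Willis relation
ring teeth: 39 + 2·11 = 61
39(ω_sun−ω_arm) = −61(ω_ring−ω_arm),  ω_ring = 0, ω_sun = 1
39(1−ω_arm) = −61(0−ω_arm)  ⇒  100·ω_arm = 39  ⇒  ω_arm = 39/100
sun–planet mesh: 39·(1−39/100) = −11·(ω_p−ω_arm)  ⇒  ω_p−ω_arm = -2379/1100
ω_p = 39/100 − 2379/1100 = -39/22
exact speed ratio = -39/22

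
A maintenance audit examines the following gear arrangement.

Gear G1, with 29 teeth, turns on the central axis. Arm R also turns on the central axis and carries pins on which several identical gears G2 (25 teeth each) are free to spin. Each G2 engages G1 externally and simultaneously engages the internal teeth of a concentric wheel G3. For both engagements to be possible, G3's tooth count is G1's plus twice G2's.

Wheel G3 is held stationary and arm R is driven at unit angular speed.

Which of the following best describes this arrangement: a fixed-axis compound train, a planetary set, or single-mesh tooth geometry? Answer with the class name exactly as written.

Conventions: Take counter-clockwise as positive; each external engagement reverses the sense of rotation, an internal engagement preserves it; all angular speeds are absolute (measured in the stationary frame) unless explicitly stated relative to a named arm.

class = planetary set [G3 = 29+2·25 = 79; Willis about the carrier]
classification: planetary set

planetary set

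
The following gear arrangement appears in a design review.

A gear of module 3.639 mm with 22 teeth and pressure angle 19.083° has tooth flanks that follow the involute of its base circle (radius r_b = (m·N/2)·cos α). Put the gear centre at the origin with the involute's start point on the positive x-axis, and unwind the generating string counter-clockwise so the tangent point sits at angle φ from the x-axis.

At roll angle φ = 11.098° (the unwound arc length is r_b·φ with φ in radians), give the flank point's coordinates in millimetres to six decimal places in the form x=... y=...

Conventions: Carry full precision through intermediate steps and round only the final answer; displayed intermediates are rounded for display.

recognized (one wheel, involute flank): single-mesh tooth geometry, m = 3.639, N = 22
pitch radius r_p = m·N/2 = 3.639·22/2 = 40.029000
base radius r_b = r_p·cos α = 40.029000·cos 19.083° = 37.829245
roll angle φ = 11.098° = 0.19369664 rad
x = r_b·(cos φ + φ·sin φ) = 38.532248
y = r_b·(sin φ − φ·cos φ) = 0.091294

x=38.532248 y=0.091294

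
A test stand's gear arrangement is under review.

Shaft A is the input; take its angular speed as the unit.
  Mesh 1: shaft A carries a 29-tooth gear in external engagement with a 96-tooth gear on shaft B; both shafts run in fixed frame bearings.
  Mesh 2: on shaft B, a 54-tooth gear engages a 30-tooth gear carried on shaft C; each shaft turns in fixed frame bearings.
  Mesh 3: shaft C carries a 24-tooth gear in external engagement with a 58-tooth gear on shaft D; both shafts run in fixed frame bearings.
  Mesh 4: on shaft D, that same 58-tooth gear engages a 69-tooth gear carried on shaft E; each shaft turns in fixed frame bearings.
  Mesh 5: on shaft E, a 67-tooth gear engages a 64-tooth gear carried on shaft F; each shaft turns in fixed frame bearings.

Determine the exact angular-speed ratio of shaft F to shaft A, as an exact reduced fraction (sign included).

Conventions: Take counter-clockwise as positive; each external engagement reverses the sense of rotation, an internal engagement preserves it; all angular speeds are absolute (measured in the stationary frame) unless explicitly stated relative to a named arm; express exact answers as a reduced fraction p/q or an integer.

-5829/29440

class = fixed-axis compound train [5 meshes; 5 ratios multiply, 5 sense flips]
mesh 1 [29T→96T]: running ratio 29/96, sense −
mesh 2 [54T→30T]: running ratio 87/160, sense +
mesh 3 [24T→58T]: running ratio 9/40, sense −
mesh 4 [58T→69T]: running ratio 87/460, sense +
mesh 5 [67T→64T]: running ratio 5829/29440, sense −
ω_out/ω_in = -5829/29440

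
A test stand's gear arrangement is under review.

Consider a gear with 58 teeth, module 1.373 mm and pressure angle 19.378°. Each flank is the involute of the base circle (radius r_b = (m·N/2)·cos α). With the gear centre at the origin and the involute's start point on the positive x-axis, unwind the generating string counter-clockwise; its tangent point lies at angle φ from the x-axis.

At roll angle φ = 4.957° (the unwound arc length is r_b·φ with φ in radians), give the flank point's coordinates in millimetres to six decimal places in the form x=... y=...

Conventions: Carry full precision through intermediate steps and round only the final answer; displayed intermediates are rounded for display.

single-mesh involute tooth geometry (58T wheel at module 1.373)
pitch radius r_p = m·N/2 = 1.373·58/2 = 39.817000
base radius r_b = r_p·cos α = 39.817000·cos 19.378° = 37.561372
roll angle φ = 4.957° = 0.08651597 rad
x = r_b·(cos φ + φ·sin φ) = 37.701683
y = r_b·(sin φ − φ·cos φ) = 0.008102

x=37.701683 y=0.008102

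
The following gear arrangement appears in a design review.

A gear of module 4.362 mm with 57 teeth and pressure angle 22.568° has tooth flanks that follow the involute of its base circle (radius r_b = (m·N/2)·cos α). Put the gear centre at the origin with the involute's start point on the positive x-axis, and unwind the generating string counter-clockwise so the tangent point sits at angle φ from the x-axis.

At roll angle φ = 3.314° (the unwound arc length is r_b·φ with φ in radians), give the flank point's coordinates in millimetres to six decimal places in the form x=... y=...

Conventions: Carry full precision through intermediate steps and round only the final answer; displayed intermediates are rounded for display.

x=114.989255 y=0.007402

topology: single-mesh involute geometry — m = 4.362, N = 57
pitch radius r_p = m·N/2 = 4.362·57/2 = 124.317000
base radius r_b = r_p·cos α = 124.317000·cos 22.568° = 114.797389
roll angle φ = 3.314° = 0.05784021 rad
x = r_b·(cos φ + φ·sin φ) = 114.989255
y = r_b·(sin φ − φ·cos φ) = 0.007402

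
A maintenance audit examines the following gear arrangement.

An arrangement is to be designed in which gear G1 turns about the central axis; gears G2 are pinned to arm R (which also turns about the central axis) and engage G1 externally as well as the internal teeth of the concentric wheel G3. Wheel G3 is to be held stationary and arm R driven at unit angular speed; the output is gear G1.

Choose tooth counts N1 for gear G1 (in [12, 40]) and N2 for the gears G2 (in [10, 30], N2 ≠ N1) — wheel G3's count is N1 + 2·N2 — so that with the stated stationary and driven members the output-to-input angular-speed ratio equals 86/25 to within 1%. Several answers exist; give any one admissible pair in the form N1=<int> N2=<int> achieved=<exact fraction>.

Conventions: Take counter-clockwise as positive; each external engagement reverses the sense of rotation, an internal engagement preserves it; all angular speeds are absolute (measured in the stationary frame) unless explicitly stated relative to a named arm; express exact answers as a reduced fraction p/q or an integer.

N1=25 N2=18 achieved=86/25

design class (target 86/25): planetary set
Willis with ω_ring = 0: ω_sun/ω_arm = (N1+N3)/N1; set equal to 86/25  ⇒  N3/N1 = 86/25 − 1 = 61/25
N3 = N1 + 2·N2  ⇒  N2/N1 = (N3/N1 − 1)/2 = (61/25 − 1)/2 = 18/25
smallest multiple with N1 ≥ 12 and N2 ≥ 10: k = 1  ⇒  N1 = 1·25 = 25, N2 = 1·18 = 18 (N1 ≤ 40, N2 ≤ 30, N2 ≠ N1 ✓), N3 = 25 + 2·18 = 61
check: (N1+N3)/N1 with N1 = 25, N3 = 61 gives 86/25; |achieved − target| = 0 ≤ 43/1250 ✓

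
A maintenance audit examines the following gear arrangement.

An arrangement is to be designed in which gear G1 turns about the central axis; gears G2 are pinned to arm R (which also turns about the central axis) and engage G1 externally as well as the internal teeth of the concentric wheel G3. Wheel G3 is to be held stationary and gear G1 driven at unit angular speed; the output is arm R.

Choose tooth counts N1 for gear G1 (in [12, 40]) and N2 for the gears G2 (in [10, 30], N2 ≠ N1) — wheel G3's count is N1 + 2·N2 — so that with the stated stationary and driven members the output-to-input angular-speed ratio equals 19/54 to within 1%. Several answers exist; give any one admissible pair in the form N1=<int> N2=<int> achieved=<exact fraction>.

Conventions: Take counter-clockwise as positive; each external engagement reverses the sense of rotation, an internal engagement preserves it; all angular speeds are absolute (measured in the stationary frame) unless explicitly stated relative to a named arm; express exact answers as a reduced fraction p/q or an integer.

N1=38 N2=16 achieved=19/54

topology: planetary set — design target 19/54, arm = carrier (Willis)
Willis with ω_ring = 0: ω_arm/ω_sun = N1/(N1+N3); set equal to 19/54  ⇒  N3/N1 = 1/(19/54) − 1 = 35/19
N3 = N1 + 2·N2  ⇒  N2/N1 = (N3/N1 − 1)/2 = (35/19 − 1)/2 = 8/19
smallest multiple with N1 ≥ 12 and N2 ≥ 10: k = 2  ⇒  N1 = 2·19 = 38, N2 = 2·8 = 16 (N1 ≤ 40, N2 ≤ 30, N2 ≠ N1 ✓), N3 = 38 + 2·16 = 70
check: N1/(N1+N3) with N1 = 38, N3 = 70 gives 19/54; |achieved − target| = 0 ≤ 19/5400 ✓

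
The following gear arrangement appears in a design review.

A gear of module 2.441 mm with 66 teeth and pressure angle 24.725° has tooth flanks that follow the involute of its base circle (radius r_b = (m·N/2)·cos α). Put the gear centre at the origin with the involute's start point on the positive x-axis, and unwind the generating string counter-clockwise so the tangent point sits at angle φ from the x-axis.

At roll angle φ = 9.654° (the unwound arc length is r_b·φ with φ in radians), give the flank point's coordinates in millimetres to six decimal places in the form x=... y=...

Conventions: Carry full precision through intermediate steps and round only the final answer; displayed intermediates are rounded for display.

x=74.199639 y=0.116338

topology: single-mesh involute geometry — m = 2.441, N = 66
pitch radius r_p = m·N/2 = 2.441·66/2 = 80.553000
base radius r_b = r_p·cos α = 80.553000·cos 24.725° = 73.168365
roll angle φ = 9.654° = 0.16849409 rad
x = r_b·(cos φ + φ·sin φ) = 74.199639
y = r_b·(sin φ − φ·cos φ) = 0.116338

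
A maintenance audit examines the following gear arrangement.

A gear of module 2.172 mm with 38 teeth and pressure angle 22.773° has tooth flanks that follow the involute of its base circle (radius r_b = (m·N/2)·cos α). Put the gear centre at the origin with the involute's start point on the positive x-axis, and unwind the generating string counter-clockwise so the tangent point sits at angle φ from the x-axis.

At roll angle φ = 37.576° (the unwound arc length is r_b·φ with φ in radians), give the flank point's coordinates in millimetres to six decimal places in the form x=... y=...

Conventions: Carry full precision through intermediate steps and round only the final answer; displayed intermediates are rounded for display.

x=45.374876 y=3.426201

class = single-mesh tooth geometry [base-circle involute, m = 2.172, 38T]
pitch radius r_p = m·N/2 = 2.172·38/2 = 41.268000
base radius r_b = r_p·cos α = 41.268000·cos 22.773° = 38.050980
roll angle φ = 37.576° = 0.65582492 rad
x = r_b·(cos φ + φ·sin φ) = 45.374876
y = r_b·(sin φ − φ·cos φ) = 3.426201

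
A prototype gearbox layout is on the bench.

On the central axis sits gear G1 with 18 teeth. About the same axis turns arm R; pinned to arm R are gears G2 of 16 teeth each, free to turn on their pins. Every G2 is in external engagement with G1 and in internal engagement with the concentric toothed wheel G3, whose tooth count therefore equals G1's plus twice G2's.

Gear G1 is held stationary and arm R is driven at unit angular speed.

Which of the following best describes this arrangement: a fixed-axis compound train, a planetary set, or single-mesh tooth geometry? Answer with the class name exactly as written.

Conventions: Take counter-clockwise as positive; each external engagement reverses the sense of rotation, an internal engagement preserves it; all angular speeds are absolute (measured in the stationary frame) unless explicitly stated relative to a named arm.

topology: planetary set — G1 18T / G2 16T / G3 50T, arm = carrier (Willis)
classification: planetary set

planetary set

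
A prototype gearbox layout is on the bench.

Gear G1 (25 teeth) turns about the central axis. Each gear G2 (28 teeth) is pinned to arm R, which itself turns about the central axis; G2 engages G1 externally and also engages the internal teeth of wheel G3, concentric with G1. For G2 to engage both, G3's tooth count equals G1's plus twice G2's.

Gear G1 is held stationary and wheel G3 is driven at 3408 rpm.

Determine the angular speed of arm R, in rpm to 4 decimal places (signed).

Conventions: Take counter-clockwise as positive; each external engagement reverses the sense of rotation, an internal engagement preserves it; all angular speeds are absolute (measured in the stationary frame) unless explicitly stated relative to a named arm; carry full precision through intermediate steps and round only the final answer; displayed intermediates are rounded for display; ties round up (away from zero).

+2604.2264 rpm

recognized (axles ride arm R): planetary set, 25/28/81 teeth
normalise by the input: solve with ω_ring = 1, then scale by 3408 rpm
ring teeth: 25 + 2·28 = 81
25(ω_sun−ω_arm) = −81(ω_ring−ω_arm),  ω_sun = 0, ω_ring = 1
25(0−ω_arm) = −81(1−ω_arm)  ⇒  106·ω_arm = 81  ⇒  ω_arm = 81/106
scale: ω_arm = 81/106 × 3408 rpm = +2604.2264 rpm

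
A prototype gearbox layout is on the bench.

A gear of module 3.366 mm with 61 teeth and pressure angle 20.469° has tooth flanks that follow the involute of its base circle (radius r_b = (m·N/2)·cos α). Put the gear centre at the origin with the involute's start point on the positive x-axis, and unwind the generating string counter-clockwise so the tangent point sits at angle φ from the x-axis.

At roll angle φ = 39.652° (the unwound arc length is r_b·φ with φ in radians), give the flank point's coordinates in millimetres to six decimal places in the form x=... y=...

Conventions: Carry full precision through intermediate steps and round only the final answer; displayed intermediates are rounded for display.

x=116.528353 y=10.126301

recognized (one wheel, involute flank): single-mesh tooth geometry, m = 3.366, N = 61
pitch radius r_p = m·N/2 = 3.366·61/2 = 102.663000
base radius r_b = r_p·cos α = 102.663000·cos 20.469° = 96.181016
roll angle φ = 39.652° = 0.69205796 rad
x = r_b·(cos φ + φ·sin φ) = 116.528353
y = r_b·(sin φ − φ·cos φ) = 10.126301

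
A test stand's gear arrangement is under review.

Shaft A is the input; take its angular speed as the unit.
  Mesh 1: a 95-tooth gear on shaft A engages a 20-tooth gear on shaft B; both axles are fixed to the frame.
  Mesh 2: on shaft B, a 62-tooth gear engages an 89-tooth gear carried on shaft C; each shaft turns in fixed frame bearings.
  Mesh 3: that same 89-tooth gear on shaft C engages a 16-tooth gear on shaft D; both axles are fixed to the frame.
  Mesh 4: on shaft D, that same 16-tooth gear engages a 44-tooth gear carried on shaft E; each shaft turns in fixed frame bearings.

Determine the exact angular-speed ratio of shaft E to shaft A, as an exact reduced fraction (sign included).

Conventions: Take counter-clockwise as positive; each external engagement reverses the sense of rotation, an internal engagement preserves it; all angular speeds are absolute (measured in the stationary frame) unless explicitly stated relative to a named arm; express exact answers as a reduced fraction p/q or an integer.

class = fixed-axis compound train [4 meshes; 4 ratios multiply, 4 sense flips]
mesh 1 [95T→20T]: running ratio 19/4, sense −
mesh 2 [62T→89T]: running ratio 589/178, sense +
mesh 3 [89T→16T]: running ratio 589/32, sense −
mesh 4 [16T→44T]: running ratio 589/88, sense +
ω_out/ω_in = 589/88

589/88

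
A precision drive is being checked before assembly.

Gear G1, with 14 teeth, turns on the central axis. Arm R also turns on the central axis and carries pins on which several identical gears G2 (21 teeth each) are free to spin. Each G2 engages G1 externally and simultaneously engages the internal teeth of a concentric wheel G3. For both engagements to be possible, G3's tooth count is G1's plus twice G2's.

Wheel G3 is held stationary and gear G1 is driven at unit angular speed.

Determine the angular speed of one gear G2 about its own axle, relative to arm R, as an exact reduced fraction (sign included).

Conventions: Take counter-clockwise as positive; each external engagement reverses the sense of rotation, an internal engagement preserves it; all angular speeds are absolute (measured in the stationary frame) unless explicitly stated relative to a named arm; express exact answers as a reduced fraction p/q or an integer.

topology: planetary set — G1 14T / G2 21T / G3 56T, arm = carrier (Willis)
ring teeth: 14 + 2·21 = 56
14(ω_sun−ω_arm) = −56(ω_ring−ω_arm),  ω_ring = 0, ω_sun = 1
14(1−ω_arm) = −56(0−ω_arm)  ⇒  70·ω_arm = 14  ⇒  ω_arm = 1/5
sun–planet mesh: 14·(1−1/5) = −21·(ω_p−ω_arm)  ⇒  ω_p−ω_arm = -8/15
exact speed ratio = -8/15

-8/15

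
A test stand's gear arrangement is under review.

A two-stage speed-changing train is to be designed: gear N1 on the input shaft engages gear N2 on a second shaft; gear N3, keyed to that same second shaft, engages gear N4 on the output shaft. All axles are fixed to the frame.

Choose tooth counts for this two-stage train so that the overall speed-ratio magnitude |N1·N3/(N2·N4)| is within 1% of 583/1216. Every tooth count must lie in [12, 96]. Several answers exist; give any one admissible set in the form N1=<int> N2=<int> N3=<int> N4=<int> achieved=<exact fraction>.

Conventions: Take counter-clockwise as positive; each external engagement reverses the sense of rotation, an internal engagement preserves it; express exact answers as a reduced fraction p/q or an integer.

N1=22 N2=32 N3=53 N4=76 achieved=583/1216

topology: fixed-axis compound train — 2 stages, target 583/1216
target = 583/1216 in lowest terms: an exact hit needs N1·N3 = k·583 and N2·N4 = k·1216 for one integer k, every count in [12, 96]; additionally prefer no 1:1 stage (N1 ≠ N2, N3 ≠ N4)
k = 1: no 1:1-free in-range split of k·583 and k·1216 into factor pairs; take k = 2
k = 2: N1·N3 = 1166 = 22·53, N2·N4 = 2432 = 32·76
achieved = 22·53/(32·76) = 583/1216; |achieved − target| = 0 ≤ 583/121600 ✓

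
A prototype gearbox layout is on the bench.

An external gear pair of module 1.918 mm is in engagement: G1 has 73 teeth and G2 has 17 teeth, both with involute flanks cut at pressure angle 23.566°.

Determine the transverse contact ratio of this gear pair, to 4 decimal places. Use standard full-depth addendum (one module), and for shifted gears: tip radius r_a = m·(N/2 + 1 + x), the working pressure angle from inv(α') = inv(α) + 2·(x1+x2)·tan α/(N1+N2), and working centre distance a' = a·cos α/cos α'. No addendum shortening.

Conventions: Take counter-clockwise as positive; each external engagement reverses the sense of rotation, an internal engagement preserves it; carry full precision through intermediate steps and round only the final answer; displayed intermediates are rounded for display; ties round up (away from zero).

1.5226

topology: single-mesh involute geometry — m = 1.918, 73T/17T pair
base radii: r_b1 = 64.168426, r_b2 = 14.943332
tip radii: r_a1 = 71.925000, r_a2 = 18.221000
no profile shift: α' = α, a' = a
action lengths: √(r_a1²−r_b1²) = 32.490287, √(r_a2²−r_b2²) = 10.426009
base pitch p_b = π·m·cos α = 5.523043
CR = (32.490287 + 10.426009 − 86.310000·sin 23.56600°)/5.523043 = 1.522550
contact ratio ≈ 1.5226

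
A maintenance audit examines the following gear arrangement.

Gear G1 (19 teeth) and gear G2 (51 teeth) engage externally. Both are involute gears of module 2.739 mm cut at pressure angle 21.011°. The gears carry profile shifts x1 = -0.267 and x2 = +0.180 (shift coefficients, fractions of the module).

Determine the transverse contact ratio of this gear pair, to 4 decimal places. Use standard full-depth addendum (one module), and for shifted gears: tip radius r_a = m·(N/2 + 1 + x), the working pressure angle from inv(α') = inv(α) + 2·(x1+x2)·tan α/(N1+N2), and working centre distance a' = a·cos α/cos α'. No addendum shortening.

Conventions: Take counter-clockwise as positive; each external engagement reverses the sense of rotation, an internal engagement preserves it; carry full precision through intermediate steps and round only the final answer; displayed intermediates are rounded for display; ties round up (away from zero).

topology: single-mesh involute geometry — m = 2.739, 19T/51T pair
base radii: r_b1 = 24.290439, r_b2 = 65.200651
tip radii: r_a1 = 28.028187, r_a2 = 73.076520
inv(α') = inv(21.011°) + 2·(-0.267+0.180)·tan α/(19+51) = 0.01641847  ⇒  α' = 20.63280°
a' = a·cos α / cos α' = 95.8650·cos 21.011°/cos 20.63280° = 95.624648
action lengths: √(r_a1²−r_b1²) = 13.984057, √(r_a2²−r_b2²) = 33.000800
base pitch p_b = π·m·cos α = 8.032701
CR = (13.984057 + 33.000800 − 95.624648·sin 20.63280°)/8.032701 = 1.654349
contact ratio ≈ 1.6543

1.6543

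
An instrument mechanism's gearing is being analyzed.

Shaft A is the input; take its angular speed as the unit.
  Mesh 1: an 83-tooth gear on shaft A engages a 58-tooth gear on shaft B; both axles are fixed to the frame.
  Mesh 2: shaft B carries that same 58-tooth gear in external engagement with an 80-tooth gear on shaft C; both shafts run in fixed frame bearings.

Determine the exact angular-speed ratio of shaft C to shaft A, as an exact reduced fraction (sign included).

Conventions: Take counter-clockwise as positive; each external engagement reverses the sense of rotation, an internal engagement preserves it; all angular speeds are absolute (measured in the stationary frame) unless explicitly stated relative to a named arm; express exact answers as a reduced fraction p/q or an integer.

83/80

class = fixed-axis compound train [2 meshes; 2 ratios multiply, 2 sense flips]
mesh 1 [83T→58T]: running ratio 83/58, sense −
mesh 2 [58T→80T]: running ratio 83/80, sense +
ω_out/ω_in = 83/80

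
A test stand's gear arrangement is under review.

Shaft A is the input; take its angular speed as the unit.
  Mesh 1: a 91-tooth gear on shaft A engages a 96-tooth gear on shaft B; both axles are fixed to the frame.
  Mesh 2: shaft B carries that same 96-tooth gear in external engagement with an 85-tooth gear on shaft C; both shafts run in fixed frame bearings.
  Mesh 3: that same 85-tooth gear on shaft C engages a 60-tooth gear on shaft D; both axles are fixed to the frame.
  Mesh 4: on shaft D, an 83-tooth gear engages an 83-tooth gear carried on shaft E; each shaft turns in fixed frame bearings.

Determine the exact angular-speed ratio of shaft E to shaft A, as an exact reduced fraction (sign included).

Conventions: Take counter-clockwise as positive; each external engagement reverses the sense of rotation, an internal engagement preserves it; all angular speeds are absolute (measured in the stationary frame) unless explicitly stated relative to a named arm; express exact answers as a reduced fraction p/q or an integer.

class = fixed-axis compound train [4 meshes; 4 ratios multiply, 4 sense flips]
mesh 1 [91T→96T]: running ratio 91/96, sense −
mesh 2 [96T→85T]: running ratio 91/85, sense +
mesh 3 [85T→60T]: running ratio 91/60, sense −
mesh 4 [83T→83T]: running ratio 91/60, sense +
ω_out/ω_in = 91/60

91/60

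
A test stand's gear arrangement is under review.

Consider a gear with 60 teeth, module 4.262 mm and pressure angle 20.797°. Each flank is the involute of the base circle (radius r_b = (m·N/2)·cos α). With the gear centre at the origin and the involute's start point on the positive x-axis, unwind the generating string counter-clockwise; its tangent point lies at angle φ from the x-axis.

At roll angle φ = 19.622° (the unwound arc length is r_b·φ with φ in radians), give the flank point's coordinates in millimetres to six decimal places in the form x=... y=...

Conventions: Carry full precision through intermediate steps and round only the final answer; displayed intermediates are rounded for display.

recognized (one wheel, involute flank): single-mesh tooth geometry, m = 4.262, N = 60
pitch radius r_p = m·N/2 = 4.262·60/2 = 127.860000
base radius r_b = r_p·cos α = 127.860000·cos 20.797° = 119.529188
roll angle φ = 19.622° = 0.34246851 rad
x = r_b·(cos φ + φ·sin φ) = 126.334469
y = r_b·(sin φ − φ·cos φ) = 1.581658

x=126.334469 y=1.581658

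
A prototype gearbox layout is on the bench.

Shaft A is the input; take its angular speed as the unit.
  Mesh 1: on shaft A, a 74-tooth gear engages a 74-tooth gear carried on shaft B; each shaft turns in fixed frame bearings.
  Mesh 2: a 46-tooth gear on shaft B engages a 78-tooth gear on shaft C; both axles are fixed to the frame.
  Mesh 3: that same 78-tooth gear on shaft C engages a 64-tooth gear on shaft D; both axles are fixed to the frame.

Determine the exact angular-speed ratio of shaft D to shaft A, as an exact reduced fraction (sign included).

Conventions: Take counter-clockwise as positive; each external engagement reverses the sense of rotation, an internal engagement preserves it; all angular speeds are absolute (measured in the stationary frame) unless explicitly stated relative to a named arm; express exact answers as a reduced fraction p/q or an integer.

class = fixed-axis compound train [3 meshes; 3 ratios multiply, 3 sense flips]
mesh 1 [74T→74T]: running ratio 1, sense −
mesh 2 [46T→78T]: running ratio 23/39, sense +
mesh 3 [78T→64T]: running ratio 23/32, sense −
ω_out/ω_in = -23/32

-23/32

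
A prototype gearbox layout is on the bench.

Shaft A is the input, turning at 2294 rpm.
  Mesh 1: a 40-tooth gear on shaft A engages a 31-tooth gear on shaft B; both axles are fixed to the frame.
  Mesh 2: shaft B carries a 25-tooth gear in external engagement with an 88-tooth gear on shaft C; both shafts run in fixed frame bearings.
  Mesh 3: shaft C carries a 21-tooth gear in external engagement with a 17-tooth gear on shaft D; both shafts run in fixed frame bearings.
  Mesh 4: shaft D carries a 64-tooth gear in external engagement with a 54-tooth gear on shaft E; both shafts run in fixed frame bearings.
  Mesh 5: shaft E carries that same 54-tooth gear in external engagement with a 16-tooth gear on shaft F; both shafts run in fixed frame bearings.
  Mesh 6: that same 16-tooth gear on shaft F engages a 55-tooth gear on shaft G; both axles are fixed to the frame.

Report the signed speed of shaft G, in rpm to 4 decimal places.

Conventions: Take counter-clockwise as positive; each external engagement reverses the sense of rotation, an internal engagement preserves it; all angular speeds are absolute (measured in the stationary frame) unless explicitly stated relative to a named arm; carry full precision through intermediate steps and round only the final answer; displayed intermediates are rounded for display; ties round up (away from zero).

topology: fixed-axis compound train — 6 meshes, A→G
mesh 1 [40T→31T]: ω = 2294.0000×40/31 = 2960.0000 rpm, sense flips to −
mesh 2 [25T→88T]: ω = 2960.0000×25/88 = 840.9091 rpm, sense flips to +
mesh 3 [21T→17T]: ω = 840.9091×21/17 = 1038.7701 rpm, sense flips to −
mesh 4 [64T→54T]: ω = 1038.7701×64/54 = 1231.1349 rpm, sense flips to +
mesh 5 [54T→16T]: ω = 1231.1349×54/16 = 4155.0802 rpm, sense flips to −
mesh 6 [16T→55T]: ω = 4155.0802×16/55 = 1208.7506 rpm, sense flips to +
signed output speed = +1208.7506 rpm

+1208.7506 rpm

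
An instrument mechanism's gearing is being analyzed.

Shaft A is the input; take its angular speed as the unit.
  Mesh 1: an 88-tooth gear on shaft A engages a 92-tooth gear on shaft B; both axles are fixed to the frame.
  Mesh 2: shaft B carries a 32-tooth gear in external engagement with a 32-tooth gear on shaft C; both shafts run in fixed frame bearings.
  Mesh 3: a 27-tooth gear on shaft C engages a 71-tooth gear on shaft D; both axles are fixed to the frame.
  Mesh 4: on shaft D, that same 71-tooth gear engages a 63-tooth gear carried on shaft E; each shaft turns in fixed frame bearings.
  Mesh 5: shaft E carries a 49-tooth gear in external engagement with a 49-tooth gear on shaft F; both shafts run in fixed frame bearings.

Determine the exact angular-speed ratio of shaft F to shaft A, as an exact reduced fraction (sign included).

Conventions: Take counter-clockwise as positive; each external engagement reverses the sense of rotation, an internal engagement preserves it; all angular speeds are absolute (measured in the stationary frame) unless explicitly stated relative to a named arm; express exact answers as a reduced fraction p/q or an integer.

class = fixed-axis compound train [5 meshes; 5 ratios multiply, 5 sense flips]
mesh 1 [88T→92T]: running ratio 22/23, sense −
mesh 2 [32T→32T]: running ratio 22/23, sense +
mesh 3 [27T→71T]: running ratio 594/1633, sense −
mesh 4 [71T→63T]: running ratio 66/161, sense +
mesh 5 [49T→49T]: running ratio 66/161, sense −
ω_out/ω_in = -66/161

-66/161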